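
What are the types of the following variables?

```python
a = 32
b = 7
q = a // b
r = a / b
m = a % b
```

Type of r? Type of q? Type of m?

/ returns float; // returns int; % of ints returns int

float, int, int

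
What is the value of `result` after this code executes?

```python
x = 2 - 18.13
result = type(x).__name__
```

x is float; result = 'float'

'float'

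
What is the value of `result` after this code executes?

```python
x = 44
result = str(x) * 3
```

x = 44; result = '444444'

'444444'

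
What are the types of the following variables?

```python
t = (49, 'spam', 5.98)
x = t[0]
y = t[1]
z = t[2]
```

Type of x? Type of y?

tuple[0] is int; tuple[1] is str

int, str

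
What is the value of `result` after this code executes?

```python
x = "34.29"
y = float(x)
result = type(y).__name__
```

x is str; y is float; result = 'float'

'float'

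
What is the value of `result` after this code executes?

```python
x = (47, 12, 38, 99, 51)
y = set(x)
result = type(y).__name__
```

x is tuple; y is set; result = 'set'

'set'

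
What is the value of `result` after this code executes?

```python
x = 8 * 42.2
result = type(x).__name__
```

x is float; result = 'float'

'float'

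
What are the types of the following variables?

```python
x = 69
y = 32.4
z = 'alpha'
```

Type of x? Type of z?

x is assigned a bare integer (no decimal point), so it is an int; z is assigned a quoted string literal, so it is a str

int, str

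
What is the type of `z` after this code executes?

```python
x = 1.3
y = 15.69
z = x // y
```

float // float = float

float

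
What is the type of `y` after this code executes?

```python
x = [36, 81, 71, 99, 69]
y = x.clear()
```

list.clear() returns None

NoneType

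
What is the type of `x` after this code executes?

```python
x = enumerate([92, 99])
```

enumerate() returns an enumerate object

enumerate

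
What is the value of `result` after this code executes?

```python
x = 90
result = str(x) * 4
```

x = 90; result = '90909090'

'90909090'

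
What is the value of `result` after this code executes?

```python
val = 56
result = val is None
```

val = 56; result = False

False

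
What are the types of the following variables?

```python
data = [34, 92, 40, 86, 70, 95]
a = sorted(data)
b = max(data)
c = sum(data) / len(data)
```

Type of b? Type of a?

max of ints returns int; sorted() returns list

int, list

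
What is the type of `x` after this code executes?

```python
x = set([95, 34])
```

set() constructor returns set

set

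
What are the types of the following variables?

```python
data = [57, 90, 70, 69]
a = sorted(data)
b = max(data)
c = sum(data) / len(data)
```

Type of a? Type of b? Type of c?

sorted() returns list; max of ints returns int; int / int = float

list, int, float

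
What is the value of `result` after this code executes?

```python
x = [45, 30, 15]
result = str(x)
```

x = [45, 30, 15]; result = '[45, 30, 15]'

'[45, 30, 15]'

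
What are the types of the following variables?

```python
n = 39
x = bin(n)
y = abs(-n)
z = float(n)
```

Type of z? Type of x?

float() returns float; bin() returns str

float, str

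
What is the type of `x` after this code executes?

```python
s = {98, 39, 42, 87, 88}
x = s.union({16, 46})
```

set.union() returns a new set

set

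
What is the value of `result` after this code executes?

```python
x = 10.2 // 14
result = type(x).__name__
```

x is float; result = 'float'

'float'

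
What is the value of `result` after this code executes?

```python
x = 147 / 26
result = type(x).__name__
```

x is float; result = 'float'

'float'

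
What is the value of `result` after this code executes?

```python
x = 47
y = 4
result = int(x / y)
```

x = 47; y = 4; result = 11

11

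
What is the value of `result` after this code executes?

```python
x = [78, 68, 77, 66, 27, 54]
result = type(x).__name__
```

x is list; result = 'list'

'list'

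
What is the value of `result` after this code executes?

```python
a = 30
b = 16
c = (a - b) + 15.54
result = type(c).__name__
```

a is int; b is int; c is float; result = 'float'

'float'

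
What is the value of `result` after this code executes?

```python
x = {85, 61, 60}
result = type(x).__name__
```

x is set; result = 'set'

'set'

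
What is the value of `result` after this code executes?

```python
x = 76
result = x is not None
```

x = 76; result = True

True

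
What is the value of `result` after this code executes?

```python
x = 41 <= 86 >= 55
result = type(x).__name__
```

x is bool; result = 'bool'

'bool'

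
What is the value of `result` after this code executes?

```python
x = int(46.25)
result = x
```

x = 46; result = 46

46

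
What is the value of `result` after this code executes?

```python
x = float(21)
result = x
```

x = 21.0; result = 21.0

21.0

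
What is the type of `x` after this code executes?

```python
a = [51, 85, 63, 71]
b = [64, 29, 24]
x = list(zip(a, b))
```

list(zip()) returns a list of tuples

list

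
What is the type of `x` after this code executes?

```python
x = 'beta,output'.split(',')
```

str.split() returns list

list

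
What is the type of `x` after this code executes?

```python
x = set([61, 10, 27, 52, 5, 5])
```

set() constructor returns set

set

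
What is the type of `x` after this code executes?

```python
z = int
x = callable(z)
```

callable() returns bool

bool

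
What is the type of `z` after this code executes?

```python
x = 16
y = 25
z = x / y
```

int / int = float

float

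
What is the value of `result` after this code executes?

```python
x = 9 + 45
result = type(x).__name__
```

x is int; result = 'int'

'int'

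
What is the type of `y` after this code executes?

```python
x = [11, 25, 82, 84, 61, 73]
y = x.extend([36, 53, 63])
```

list.extend() returns None

NoneType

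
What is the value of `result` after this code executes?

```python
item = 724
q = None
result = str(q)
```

item = 724; q = None; result = 'None'

'None'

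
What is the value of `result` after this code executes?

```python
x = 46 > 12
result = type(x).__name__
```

x is bool; result = 'bool'

'bool'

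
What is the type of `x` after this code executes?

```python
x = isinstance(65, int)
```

isinstance() returns bool

bool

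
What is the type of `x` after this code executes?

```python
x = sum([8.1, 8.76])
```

sum() of floats returns float

float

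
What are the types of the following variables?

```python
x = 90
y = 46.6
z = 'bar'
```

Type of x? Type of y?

x is assigned a bare integer (no decimal point), so it is an int; y is assigned a number with a decimal point, so it is a float

int, float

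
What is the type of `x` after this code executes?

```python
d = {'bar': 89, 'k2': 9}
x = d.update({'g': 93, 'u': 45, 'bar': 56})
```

dict.update() returns None

NoneType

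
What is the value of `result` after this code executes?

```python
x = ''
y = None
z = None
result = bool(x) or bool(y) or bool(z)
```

x = ''; y = None; z = None; result = False

False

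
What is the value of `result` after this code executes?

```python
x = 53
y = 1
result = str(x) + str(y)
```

x = 53; y = 1; result = '531'

'531'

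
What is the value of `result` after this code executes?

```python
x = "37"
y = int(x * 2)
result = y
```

x = '37'; y = 3737; result = 3737

3737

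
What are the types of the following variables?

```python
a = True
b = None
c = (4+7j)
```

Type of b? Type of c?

b is assigned None, whose type is NoneType; c is assigned (4+7j), an int plus an imaginary literal (j suffix), which evaluates to complex

NoneType, complex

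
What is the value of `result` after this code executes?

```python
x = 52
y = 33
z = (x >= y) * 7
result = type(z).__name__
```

x is int; y is int; z is int; result = 'int'

'int'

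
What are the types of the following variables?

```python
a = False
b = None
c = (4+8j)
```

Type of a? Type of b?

a is assigned the constant False, which has type bool; b is assigned None, whose type is NoneType

bool, NoneType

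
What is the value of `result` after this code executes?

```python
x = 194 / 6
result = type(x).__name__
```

x is float; result = 'float'

'float'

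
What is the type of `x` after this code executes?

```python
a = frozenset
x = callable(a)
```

callable() returns bool

bool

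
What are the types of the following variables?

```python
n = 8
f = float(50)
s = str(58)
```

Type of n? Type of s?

n is assigned a bare integer (no decimal point), so it is an int; s is assigned the result of calling str(), which returns a str

int, str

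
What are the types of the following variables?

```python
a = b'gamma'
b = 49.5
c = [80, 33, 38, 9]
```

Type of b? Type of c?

b is assigned a number with a decimal point, so it is a float; c is assigned a list literal (square brackets)

float, list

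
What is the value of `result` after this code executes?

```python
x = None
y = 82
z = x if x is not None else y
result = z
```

x = None; y = 82; z = 82; result = 82

82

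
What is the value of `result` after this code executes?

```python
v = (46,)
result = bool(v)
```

v = (46,); result = True

True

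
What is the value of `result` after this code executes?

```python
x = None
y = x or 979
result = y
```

x = None; y = 979; result = 979

979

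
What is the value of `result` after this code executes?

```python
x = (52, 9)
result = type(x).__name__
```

x is tuple; result = 'tuple'

'tuple'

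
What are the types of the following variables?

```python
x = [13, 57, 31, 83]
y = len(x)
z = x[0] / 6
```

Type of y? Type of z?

len() returns int; int / int = float

int, float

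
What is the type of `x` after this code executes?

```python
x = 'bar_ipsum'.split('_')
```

str.split() returns list

list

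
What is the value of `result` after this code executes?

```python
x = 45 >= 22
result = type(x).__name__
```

x is bool; result = 'bool'

'bool'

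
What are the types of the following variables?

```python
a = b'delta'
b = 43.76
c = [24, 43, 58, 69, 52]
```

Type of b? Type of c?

b is assigned a number with a decimal point, so it is a float; c is assigned a list literal (square brackets)

float, list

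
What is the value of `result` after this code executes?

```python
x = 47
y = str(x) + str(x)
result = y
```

x = 47; y = '4747'; result = '4747'

'4747'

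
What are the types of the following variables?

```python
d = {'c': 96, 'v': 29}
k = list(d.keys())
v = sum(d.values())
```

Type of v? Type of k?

sum of ints is int; list() converts to list

int, list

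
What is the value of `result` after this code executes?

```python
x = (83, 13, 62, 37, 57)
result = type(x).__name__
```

x is tuple; result = 'tuple'

'tuple'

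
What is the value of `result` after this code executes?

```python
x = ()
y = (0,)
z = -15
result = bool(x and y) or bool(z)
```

x = (); y = (0,); z = -15; result = True

True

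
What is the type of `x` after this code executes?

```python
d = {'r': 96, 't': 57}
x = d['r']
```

Accessing dict[str, int] with str key returns int

int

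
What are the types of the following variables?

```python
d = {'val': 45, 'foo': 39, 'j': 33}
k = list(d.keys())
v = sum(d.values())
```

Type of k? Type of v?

list() converts to list; sum of ints is int

list, int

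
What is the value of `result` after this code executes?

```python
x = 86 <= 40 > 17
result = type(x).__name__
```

x is bool; result = 'bool'

'bool'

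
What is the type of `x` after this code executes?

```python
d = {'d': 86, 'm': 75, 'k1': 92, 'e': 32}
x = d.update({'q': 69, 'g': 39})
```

dict.update() returns None

NoneType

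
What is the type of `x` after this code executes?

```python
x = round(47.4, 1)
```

round() with decimal places returns float

float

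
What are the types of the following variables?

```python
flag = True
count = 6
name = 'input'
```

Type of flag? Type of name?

flag is assigned the constant True, which has type bool; name is assigned a quoted string literal, so it is a str

bool, str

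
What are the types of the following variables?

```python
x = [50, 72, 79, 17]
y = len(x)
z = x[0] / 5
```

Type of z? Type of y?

int / int = float; len() returns int

float, int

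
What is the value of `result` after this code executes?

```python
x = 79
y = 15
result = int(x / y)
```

x = 79; y = 15; result = 5

5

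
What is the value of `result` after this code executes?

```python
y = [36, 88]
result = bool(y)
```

y = [36, 88]; result = True

True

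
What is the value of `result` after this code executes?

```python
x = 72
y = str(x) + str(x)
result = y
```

x = 72; y = '7272'; result = '7272'

'7272'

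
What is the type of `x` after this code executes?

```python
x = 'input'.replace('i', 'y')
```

str.replace() returns str

str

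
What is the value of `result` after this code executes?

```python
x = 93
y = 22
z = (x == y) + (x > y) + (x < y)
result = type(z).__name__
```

x is int; y is int; z is int; result = 'int'

'int'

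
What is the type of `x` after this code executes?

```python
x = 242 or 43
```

'or' returns first truthy value (int)

int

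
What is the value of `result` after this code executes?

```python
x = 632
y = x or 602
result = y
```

x = 632; y = 632; result = 632

632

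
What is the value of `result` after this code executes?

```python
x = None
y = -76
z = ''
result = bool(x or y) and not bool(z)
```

x = None; y = -76; z = ''; result = True

True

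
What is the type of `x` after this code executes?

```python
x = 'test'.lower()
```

str.lower() returns str

str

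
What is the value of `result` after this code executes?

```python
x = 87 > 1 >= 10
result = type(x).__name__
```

x is bool; result = 'bool'

'bool'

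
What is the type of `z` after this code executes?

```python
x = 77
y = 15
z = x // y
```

int // int = int

int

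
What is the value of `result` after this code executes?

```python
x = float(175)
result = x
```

x = 175.0; result = 175.0

175.0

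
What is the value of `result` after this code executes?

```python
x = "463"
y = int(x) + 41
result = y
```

x = '463'; y = 504; result = 504

504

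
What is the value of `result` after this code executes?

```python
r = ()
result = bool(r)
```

r = (); result = False

False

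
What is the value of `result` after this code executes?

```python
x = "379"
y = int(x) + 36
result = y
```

x = '379'; y = 415; result = 415

415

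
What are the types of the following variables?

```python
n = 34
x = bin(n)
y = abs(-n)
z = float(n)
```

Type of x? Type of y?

bin() returns str; abs() of int returns int

str, int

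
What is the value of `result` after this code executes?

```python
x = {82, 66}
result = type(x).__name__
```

x is set; result = 'set'

'set'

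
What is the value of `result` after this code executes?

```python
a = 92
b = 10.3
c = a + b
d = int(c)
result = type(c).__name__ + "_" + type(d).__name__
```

a is int; b is float; c is float; d is int; result = 'float_int'

'float_int'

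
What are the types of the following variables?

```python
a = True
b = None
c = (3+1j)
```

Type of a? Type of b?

a is assigned the constant True, which has type bool; b is assigned None, whose type is NoneType

bool, NoneType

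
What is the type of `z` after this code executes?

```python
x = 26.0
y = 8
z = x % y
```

float % int = float

float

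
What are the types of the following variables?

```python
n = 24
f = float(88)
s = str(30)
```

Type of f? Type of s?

f is assigned the result of calling float(), which returns a float; s is assigned the result of calling str(), which returns a str

float, str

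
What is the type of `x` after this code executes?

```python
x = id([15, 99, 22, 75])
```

id() returns int

int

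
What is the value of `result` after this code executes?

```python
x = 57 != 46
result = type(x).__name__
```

x is bool; result = 'bool'

'bool'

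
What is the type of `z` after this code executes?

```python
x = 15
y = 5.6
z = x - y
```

int - float = float

float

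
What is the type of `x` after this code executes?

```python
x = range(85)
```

range() returns a range object

range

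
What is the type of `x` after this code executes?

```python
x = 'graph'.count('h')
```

str.count() returns int

int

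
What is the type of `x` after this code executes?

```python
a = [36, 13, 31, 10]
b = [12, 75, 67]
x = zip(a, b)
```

zip() returns a zip object

zip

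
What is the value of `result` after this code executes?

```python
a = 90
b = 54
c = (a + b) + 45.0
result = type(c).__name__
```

a is int; b is int; c is float; result = 'float'

'float'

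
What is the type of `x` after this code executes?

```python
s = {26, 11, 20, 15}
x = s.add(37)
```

set.add() returns None (mutates in place)

NoneType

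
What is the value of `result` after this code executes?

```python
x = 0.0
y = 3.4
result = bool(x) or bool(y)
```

x = 0.0; y = 3.4; result = True

True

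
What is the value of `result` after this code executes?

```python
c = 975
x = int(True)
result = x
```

c = 975; x = 1; result = 1

1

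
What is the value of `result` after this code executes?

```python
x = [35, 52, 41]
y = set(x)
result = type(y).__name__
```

x is list; y is set; result = 'set'

'set'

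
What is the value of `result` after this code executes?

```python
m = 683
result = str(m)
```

m = 683; result = '683'

'683'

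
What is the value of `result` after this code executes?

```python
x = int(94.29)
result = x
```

x = 94; result = 94

94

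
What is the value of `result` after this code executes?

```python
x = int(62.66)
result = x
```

x = 62; result = 62

62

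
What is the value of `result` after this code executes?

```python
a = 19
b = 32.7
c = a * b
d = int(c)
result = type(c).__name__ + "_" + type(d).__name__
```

a is int; b is float; c is float; d is int; result = 'float_int'

'float_int'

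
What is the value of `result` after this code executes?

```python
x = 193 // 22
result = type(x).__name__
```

x is int; result = 'int'

'int'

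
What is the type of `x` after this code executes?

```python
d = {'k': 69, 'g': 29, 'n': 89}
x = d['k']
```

Accessing dict[str, int] with str key returns int

int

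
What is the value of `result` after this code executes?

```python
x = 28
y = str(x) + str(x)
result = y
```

x = 28; y = '2828'; result = '2828'

'2828'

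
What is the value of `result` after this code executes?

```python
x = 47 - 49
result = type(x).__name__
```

x is int; result = 'int'

'int'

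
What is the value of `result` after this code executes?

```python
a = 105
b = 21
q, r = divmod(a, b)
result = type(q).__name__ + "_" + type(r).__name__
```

a is int; b is int; q is int; r is int; result = 'int_int'

'int_int'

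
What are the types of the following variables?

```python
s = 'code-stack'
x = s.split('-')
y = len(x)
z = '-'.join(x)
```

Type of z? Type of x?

str.join() returns str; str.split() returns list

str, list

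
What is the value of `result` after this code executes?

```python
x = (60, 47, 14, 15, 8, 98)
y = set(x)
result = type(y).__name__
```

x is tuple; y is set; result = 'set'

'set'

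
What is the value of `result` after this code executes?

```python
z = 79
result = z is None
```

z = 79; result = False

False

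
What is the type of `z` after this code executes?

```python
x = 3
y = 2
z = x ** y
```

positive int ** positive int = int

int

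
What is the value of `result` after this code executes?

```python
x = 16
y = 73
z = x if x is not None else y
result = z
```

x = 16; y = 73; z = 16; result = 16

16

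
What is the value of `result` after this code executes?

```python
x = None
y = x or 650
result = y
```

x = None; y = 650; result = 650

650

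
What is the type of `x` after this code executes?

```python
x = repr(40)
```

repr() returns str

str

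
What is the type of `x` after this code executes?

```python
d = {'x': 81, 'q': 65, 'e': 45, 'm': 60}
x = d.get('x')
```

dict.get() returns value type when found

int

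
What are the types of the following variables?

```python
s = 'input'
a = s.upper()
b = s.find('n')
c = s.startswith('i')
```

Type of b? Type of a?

find() returns int; upper() returns str

int, str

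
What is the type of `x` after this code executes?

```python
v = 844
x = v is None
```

'is' comparison returns bool

bool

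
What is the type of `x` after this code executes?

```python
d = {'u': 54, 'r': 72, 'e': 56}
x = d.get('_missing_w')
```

dict.get() returns None when key not found

NoneType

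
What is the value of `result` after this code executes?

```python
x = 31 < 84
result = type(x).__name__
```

x is bool; result = 'bool'

'bool'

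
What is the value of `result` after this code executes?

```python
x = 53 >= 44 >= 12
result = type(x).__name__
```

x is bool; result = 'bool'

'bool'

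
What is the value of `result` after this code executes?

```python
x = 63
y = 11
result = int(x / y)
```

x = 63; y = 11; result = 5

5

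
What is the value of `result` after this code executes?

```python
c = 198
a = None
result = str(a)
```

c = 198; a = None; result = 'None'

'None'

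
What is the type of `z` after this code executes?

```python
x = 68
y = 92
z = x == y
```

Equality comparison returns bool

bool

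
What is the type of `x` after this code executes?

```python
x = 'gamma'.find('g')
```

str.find() returns int index

int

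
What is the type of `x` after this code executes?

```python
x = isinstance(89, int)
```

isinstance() returns bool

bool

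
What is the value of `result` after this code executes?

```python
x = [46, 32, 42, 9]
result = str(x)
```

x = [46, 32, 42, 9]; result = '[46, 32, 42, 9]'

'[46, 32, 42, 9]'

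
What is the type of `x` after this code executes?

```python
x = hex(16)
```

hex() returns str representation

str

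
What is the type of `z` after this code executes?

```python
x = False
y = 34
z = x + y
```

bool + int = int (bool is subclass of int)

int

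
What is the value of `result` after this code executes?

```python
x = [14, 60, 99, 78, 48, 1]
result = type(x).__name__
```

x is list; result = 'list'

'list'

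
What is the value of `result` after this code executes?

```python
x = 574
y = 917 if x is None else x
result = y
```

x = 574; y = 574; result = 574

574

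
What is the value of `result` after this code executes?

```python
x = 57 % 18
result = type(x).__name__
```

x is int; result = 'int'

'int'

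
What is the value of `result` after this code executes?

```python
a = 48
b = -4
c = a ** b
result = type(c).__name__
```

a is int; b is int; c is float; result = 'float'

'float'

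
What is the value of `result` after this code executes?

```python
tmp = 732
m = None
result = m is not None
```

tmp = 732; m = None; result = False

False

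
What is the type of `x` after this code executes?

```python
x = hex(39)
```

hex() returns str representation

str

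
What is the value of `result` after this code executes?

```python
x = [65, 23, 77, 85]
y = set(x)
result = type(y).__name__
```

x is list; y is set; result = 'set'

'set'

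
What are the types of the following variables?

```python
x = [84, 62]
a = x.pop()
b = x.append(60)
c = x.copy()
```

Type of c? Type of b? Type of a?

copy() returns list; append() returns None; pop() returns element

list, NoneType, int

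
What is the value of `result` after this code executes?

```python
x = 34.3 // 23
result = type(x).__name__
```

x is float; result = 'float'

'float'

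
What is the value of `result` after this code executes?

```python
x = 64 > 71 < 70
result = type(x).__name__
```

x is bool; result = 'bool'

'bool'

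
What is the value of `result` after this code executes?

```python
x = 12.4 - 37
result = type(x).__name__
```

x is float; result = 'float'

'float'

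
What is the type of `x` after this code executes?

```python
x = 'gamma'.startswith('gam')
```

str.startswith() returns bool

bool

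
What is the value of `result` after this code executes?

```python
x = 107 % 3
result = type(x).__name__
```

x is int; result = 'int'

'int'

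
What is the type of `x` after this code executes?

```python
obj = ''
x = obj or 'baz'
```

'or' returns first truthy value (str)

str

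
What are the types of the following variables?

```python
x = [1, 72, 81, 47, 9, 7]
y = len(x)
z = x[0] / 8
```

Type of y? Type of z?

len() returns int; int / int = float

int, float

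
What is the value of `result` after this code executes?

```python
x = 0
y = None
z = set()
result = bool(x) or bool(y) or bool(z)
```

x = 0; y = None; z = set(); result = False

False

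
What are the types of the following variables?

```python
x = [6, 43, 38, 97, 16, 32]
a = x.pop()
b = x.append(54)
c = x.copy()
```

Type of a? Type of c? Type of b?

pop() returns element; copy() returns list; append() returns None

int, list, NoneType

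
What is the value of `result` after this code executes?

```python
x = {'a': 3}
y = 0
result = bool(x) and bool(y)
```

x = {'a': 3}; y = 0; result = False

False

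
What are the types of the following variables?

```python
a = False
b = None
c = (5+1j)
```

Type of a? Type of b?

a is assigned the constant False, which has type bool; b is assigned None, whose type is NoneType

bool, NoneType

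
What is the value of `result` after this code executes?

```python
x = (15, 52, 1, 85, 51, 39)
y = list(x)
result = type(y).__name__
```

x is tuple; y is list; result = 'list'

'list'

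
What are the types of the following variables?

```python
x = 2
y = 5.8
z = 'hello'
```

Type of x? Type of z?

x is assigned a bare integer (no decimal point), so it is an int; z is assigned a quoted string literal, so it is a str

int, str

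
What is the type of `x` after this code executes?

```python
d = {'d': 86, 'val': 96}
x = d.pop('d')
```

dict.pop() returns the value

int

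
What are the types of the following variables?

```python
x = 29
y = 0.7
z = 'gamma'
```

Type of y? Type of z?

y is assigned a number with a decimal point, so it is a float; z is assigned a quoted string literal, so it is a str

float, str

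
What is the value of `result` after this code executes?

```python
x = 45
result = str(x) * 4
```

x = 45; result = '45454545'

'45454545'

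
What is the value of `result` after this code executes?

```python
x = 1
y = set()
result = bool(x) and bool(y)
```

x = 1; y = set(); result = False

False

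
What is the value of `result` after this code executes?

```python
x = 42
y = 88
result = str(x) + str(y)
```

x = 42; y = 88; result = '4288'

'4288'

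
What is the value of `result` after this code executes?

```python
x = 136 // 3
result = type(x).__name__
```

x is int; result = 'int'

'int'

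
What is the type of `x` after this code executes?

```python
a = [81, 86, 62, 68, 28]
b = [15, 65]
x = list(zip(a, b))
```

list(zip()) returns a list of tuples

list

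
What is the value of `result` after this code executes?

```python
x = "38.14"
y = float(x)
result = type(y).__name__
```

x is str; y is float; result = 'float'

'float'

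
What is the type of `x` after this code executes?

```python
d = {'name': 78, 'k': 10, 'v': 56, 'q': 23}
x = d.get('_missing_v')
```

dict.get() returns None when key not found

NoneType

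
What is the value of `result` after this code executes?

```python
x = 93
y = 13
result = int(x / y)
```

x = 93; y = 13; result = 7

7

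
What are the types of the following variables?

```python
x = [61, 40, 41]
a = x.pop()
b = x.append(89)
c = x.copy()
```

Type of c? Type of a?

copy() returns list; pop() returns element

list, int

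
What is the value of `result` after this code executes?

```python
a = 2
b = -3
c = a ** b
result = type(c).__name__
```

a is int; b is int; c is float; result = 'float'

'float'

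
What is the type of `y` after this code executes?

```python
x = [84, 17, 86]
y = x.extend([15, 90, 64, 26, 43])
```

list.extend() returns None

NoneType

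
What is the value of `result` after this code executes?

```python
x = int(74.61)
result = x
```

x = 74; result = 74

74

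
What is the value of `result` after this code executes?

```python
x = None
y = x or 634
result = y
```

x = None; y = 634; result = 634

634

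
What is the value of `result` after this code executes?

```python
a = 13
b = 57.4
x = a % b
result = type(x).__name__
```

a is int; b is float; x is float; result = 'float'

'float'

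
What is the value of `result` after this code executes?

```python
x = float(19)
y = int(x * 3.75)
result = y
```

x = 19.0; y = 71; result = 71

71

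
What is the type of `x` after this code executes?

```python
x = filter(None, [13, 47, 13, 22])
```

filter() returns a filter object

filter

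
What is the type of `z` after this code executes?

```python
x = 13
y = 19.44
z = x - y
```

int - float = float

float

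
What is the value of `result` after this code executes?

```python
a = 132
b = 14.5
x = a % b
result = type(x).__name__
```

a is int; b is float; x is float; result = 'float'

'float'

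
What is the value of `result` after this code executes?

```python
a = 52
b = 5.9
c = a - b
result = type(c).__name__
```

a is int; b is float; c is float; result = 'float'

'float'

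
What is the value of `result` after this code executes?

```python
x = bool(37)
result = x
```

x = True; result = True

True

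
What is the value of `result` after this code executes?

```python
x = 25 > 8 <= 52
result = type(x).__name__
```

x is bool; result = 'bool'

'bool'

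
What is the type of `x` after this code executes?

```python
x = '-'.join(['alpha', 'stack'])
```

str.join() returns str

str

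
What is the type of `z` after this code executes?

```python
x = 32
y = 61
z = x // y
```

int // int = int

int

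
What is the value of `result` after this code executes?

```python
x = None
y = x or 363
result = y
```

x = None; y = 363; result = 363

363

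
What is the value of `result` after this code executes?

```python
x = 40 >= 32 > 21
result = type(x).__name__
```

x is bool; result = 'bool'

'bool'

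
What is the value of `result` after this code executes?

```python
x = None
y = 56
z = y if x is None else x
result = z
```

x = None; y = 56; z = 56; result = 56

56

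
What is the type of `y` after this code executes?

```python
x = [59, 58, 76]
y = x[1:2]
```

Slicing a list returns a list

list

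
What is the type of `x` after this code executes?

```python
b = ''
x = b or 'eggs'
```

'or' returns first truthy value (str)

str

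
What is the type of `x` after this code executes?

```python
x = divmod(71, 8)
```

divmod() returns tuple of (quotient, remainder)

tuple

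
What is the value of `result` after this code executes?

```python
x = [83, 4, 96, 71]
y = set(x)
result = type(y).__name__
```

x is list; y is set; result = 'set'

'set'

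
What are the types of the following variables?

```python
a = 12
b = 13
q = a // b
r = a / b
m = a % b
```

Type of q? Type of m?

// returns int; % of ints returns int

int, int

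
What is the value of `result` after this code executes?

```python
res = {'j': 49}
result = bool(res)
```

res = {'j': 49}; result = True

True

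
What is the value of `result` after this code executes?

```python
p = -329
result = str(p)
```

p = -329; result = '-329'

'-329'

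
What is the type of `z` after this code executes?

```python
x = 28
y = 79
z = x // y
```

int // int = int

int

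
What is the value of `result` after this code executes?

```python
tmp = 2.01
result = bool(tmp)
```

tmp = 2.01; result = True

True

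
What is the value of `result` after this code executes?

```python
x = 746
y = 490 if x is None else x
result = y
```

x = 746; y = 746; result = 746

746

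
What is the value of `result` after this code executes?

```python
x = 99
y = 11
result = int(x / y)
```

x = 99; y = 11; result = 9

9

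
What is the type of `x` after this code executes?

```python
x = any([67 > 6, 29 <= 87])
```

any() returns bool

bool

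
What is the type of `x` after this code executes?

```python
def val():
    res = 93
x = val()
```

Function without return returns None

NoneType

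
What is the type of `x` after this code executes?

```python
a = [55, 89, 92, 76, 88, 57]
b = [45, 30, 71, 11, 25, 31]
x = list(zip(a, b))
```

list(zip()) returns a list of tuples

list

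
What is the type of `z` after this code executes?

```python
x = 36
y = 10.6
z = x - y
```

int - float = float

float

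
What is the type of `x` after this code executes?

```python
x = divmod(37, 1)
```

divmod() returns tuple of (quotient, remainder)

tuple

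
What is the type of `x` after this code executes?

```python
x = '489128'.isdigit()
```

str.isdigit() returns bool

bool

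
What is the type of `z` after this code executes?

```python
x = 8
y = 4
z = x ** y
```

positive int ** positive int = int

int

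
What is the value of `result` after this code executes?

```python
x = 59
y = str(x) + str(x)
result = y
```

x = 59; y = '5959'; result = '5959'

'5959'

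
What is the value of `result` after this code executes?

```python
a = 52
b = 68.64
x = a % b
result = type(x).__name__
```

a is int; b is float; x is float; result = 'float'

'float'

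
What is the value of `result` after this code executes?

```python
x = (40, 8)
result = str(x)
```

x = (40, 8); result = '(40, 8)'

'(40, 8)'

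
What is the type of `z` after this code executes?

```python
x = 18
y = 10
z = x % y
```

int % int = int

int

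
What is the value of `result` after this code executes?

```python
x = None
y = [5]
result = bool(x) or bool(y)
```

x = None; y = [5]; result = True

True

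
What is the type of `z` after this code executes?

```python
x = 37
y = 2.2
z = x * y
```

int * float = float

float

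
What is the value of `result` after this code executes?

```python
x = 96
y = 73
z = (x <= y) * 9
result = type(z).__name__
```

x is int; y is int; z is int; result = 'int'

'int'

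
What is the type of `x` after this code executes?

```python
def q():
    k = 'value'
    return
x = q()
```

Bare return returns None

NoneType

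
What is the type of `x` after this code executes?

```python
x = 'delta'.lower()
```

str.lower() returns str

str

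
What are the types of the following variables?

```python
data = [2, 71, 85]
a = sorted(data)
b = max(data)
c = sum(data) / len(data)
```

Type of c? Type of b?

int / int = float; max of ints returns int

float, int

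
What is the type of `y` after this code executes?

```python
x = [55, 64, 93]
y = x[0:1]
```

Slicing a list returns a list

list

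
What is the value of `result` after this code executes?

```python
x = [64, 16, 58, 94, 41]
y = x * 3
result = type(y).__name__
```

x is list; y is list; result = 'list'

'list'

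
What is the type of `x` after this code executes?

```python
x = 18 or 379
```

'or' returns first truthy value (int)

int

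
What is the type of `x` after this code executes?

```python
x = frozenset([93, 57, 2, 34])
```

frozenset() returns frozenset

frozenset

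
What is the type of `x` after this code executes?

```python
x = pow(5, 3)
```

pow(int, int) returns int

int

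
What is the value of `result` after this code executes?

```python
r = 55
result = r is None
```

r = 55; result = False

False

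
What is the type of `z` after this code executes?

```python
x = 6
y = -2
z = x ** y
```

int ** negative = float

float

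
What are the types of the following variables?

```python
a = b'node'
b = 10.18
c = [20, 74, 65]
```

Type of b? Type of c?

b is assigned a number with a decimal point, so it is a float; c is assigned a list literal (square brackets)

float, list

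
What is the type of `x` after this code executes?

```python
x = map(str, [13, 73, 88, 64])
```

map() returns a map object

map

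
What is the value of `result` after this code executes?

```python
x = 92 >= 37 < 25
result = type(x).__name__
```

x is bool; result = 'bool'

'bool'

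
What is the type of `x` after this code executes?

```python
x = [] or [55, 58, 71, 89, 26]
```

'or' returns first truthy value (list)

list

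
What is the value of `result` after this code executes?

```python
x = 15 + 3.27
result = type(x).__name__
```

x is float; result = 'float'

'float'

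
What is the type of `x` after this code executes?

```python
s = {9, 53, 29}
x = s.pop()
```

Popping from set[int] returns int

int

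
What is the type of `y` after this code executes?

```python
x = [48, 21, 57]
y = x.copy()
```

list.copy() returns list

list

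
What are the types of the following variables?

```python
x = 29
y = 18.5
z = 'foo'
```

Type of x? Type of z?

x is assigned a bare integer (no decimal point), so it is an int; z is assigned a quoted string literal, so it is a str

int, str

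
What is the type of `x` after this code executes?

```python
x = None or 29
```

'or' with None returns the other truthy value

int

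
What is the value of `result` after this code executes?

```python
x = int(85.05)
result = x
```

x = 85; result = 85

85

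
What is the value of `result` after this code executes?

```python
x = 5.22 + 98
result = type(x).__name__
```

x is float; result = 'float'

'float'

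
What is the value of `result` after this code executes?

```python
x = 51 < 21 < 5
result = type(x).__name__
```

x is bool; result = 'bool'

'bool'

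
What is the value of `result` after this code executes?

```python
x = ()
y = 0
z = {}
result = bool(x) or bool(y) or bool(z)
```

x = (); y = 0; z = {}; result = False

False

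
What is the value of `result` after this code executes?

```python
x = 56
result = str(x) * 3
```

x = 56; result = '565656'

'565656'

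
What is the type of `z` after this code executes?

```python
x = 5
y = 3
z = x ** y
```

positive int ** positive int = int

int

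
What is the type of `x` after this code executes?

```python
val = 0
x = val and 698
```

'and' returns first falsy value (0 is int)

int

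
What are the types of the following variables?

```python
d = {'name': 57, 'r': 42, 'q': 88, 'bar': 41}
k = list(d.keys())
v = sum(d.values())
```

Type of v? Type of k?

sum of ints is int; list() converts to list

int, list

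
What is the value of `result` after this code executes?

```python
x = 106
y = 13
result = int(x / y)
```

x = 106; y = 13; result = 8

8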